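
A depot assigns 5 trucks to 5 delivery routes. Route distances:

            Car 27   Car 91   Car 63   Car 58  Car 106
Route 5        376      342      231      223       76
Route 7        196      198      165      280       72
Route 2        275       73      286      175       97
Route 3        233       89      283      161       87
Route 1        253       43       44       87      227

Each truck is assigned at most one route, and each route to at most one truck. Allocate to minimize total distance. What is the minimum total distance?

Optimal: Car 27→Route 7 (196 km), Car 91→Route 2 (73 km), Car 63→Route 1 (44 km), Car 58→Route 3 (161 km), Car 106→Route 5 (76 km) — total 196+73+44+161+76 = 550 km.
Column-greedy (each route in turn goes to its cheapest remaining truck) gives 728 km, worse by 178.
Swapping Car 106↔Car 58 (Car 106→Route 3 87 km, Car 58→Route 5 223 km) adds 73.

Min total: 550 km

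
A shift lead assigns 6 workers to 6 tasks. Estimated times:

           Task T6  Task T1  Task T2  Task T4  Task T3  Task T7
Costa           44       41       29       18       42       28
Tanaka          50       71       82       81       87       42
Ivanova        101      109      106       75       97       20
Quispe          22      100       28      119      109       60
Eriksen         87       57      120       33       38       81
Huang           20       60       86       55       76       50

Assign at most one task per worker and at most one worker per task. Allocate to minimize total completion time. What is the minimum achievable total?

Min total: 195 min

Optimal: Costa→Task T4 (18 min), Tanaka→Task T1 (71 min), Ivanova→Task T7 (20 min), Quispe→Task T2 (28 min), Eriksen→Task T3 (38 min), Huang→Task T6 (20 min) — total 18+71+20+28+38+20 = 195 min.
Row-greedy (each worker in turn takes its cheapest remaining task) gives 322 min, worse by 127.
Next-best assignment: Costa→Task T4, Tanaka→Task T6, Ivanova→Task T7, Quispe→Task T2, Eriksen→Task T3, Huang→Task T1 = 214 min.
Swapping Eriksen↔Quispe (Eriksen→Task T2 120 min, Quispe→Task T3 109 min) adds 163.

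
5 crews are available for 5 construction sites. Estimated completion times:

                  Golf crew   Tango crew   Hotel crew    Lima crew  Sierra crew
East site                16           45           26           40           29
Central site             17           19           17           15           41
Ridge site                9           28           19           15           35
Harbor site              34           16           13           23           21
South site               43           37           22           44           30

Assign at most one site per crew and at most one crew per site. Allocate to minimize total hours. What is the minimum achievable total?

This is the linear assignment problem.
Optimal: Golf crew→Ridge site (9 hours), Tango crew→Harbor site (16 hours), Hotel crew→South site (22 hours), Lima crew→Central site (15 hours), Sierra crew→East site (29 hours) — total 9+16+22+15+29 = 91 hours.
Min-entry greedy (repeatedly take the single cheapest remaining cell) gives 103 hours, worse by 12.
Next-best assignment: Golf crew→East site, Tango crew→Central site, Hotel crew→Harbor site, Lima crew→Ridge site, Sierra crew→South site = 93 hours.
Checked against all permutations: 91 hours is optimal.

Minimum total: 91 hours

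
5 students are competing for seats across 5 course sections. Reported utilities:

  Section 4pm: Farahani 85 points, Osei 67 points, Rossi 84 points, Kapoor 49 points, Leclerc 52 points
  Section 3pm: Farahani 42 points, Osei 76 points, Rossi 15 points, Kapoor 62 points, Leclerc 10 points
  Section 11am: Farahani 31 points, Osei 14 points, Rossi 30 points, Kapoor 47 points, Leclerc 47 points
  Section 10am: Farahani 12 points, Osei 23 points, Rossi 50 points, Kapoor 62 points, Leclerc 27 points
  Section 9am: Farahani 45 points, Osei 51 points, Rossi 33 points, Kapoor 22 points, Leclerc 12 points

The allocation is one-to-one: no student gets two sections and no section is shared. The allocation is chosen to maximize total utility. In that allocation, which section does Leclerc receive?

This is a one-to-one assignment (maximum-weight bipartite matching).
Optimal: Farahani→Section 9am (45 points), Osei→Section 3pm (76 points), Rossi→Section 4pm (84 points), Kapoor→Section 10am (62 points), Leclerc→Section 11am (47 points) — total 45+76+84+62+47 = 314 points.
No other one-to-one assignment exceeds 314 points.
Leclerc's own top section is Section 4pm (52 points), but forcing Leclerc→Section 4pm and reassigning the rest optimally gives only 270 points — worse by 44.

Leclerc receives Section 11am.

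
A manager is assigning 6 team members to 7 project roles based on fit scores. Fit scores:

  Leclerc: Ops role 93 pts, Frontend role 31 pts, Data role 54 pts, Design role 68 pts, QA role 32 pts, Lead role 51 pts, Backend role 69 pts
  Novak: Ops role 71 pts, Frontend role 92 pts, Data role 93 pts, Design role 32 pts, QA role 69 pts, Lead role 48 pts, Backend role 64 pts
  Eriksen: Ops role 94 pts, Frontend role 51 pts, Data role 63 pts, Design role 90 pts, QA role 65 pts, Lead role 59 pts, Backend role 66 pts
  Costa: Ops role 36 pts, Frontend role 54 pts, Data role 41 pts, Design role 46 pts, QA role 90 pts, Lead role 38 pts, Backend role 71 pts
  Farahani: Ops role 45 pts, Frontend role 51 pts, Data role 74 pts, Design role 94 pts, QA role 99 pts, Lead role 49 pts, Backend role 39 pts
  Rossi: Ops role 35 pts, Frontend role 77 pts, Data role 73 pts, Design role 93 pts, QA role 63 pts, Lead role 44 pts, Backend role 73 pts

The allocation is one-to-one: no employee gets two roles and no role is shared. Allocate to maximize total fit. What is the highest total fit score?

Max total: 523 pts

Optimal: Leclerc→Ops role (93 pts), Novak→Data role (93 pts), Eriksen→Design role (90 pts), Costa→Backend role (71 pts), Farahani→QA role (99 pts), Rossi→Frontend role (77 pts) — total 93+93+90+71+99+77 = 523 pts.
Column-greedy (each role in turn goes to its best remaining employee) gives 494 pts, worse by 29.
Swapping Novak↔Leclerc (Novak→Ops role 71 pts, Leclerc→Data role 54 pts) loses 61.
Checked against all permutations: 523 pts is optimal.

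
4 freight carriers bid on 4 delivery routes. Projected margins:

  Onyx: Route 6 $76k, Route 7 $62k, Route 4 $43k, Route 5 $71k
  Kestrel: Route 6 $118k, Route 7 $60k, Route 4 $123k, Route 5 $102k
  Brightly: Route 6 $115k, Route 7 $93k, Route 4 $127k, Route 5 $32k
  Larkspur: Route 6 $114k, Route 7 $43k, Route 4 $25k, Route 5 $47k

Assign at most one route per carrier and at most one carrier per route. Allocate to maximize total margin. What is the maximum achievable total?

Max total: $405k

This is a one-to-one assignment (maximum-weight bipartite matching).
Optimal: Onyx→Route 7 ($62k), Kestrel→Route 5 ($102k), Brightly→Route 4 ($127k), Larkspur→Route 6 ($114k) — total 62+102+127+114 = $405k.
Max-entry greedy (repeatedly take the single best remaining cell) gives $359k, worse by 46.
Next-best assignment: Onyx→Route 5, Kestrel→Route 4, Brightly→Route 7, Larkspur→Route 6 = $401k.
Swapping Larkspur↔Kestrel (Larkspur→Route 5 $47k, Kestrel→Route 6 $118k) loses 51.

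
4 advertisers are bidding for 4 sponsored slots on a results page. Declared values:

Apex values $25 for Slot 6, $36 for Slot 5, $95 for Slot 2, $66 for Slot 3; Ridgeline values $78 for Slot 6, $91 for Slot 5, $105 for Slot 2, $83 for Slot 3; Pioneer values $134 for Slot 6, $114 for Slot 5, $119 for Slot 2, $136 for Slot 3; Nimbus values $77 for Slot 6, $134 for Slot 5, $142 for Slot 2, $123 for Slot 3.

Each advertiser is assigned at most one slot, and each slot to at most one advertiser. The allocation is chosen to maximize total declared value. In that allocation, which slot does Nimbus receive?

Nimbus receives Slot 5.

Optimal: Apex→Slot 2 ($95), Ridgeline→Slot 3 ($83), Pioneer→Slot 6 ($134), Nimbus→Slot 5 ($134) — total 95+83+134+134 = $446.
Row-greedy (each advertiser in turn takes its best remaining slot) gives $399, worse by 47.
Nimbus's own top slot is Slot 2 ($142), but forcing Nimbus→Slot 2 and reassigning the rest optimally gives only $433 — worse by 13.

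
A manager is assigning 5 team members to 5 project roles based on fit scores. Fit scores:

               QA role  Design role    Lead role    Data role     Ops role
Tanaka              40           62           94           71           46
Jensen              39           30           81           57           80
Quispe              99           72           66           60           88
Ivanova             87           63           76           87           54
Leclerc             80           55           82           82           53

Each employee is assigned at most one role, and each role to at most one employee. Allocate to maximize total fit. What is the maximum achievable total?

Maximum total: 418 pts

Optimal: Tanaka→Lead role (94 pts), Jensen→Ops role (80 pts), Quispe→QA role (99 pts), Ivanova→Design role (63 pts), Leclerc→Data role (82 pts) — total 94+80+99+63+82 = 418 pts.
Max-entry greedy (repeatedly take the single best remaining cell) gives 415 pts, worse by 3.
Next-best assignment: Tanaka→Lead role, Jensen→Ops role, Quispe→QA role, Ivanova→Data role, Leclerc→Design role = 415 pts.
Checked against all permutations: 418 pts is optimal.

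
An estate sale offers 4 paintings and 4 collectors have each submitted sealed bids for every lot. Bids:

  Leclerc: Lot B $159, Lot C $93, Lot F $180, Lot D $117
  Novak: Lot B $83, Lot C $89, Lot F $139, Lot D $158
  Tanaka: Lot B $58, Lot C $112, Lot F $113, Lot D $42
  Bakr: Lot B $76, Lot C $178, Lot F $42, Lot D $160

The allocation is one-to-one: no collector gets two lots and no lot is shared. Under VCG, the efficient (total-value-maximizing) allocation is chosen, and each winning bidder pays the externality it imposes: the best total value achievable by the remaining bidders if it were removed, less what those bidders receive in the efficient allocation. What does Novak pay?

Novak pays $2.

Efficient allocation: Leclerc→Lot B ($159), Novak→Lot D ($158), Tanaka→Lot F ($113), Bakr→Lot C ($178); total welfare W = $608.
Novak receives Lot D at value $158, so the others get W − 158 = $450.
Without Novak: best allocation of the remaining 3 bidders over all 4 lots is Leclerc→Lot F ($180), Tanaka→Lot C ($112), Bakr→Lot D ($160), total $452.
VCG payment = (others' best without Novak) − (others' welfare with Novak) = 452 − 450 = $2.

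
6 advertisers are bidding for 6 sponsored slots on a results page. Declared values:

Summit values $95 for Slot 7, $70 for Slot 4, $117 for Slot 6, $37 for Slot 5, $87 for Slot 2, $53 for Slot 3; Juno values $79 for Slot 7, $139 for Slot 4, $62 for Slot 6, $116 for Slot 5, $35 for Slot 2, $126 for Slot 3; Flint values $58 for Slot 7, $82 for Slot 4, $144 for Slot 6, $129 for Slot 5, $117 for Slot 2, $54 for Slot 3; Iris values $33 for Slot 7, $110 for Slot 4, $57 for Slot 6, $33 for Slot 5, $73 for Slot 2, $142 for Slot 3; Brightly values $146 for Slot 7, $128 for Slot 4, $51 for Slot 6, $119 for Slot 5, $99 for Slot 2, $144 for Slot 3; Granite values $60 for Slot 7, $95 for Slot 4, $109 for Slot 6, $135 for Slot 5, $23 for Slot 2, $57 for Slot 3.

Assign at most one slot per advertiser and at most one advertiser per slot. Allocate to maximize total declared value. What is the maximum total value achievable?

Optimal: Summit→Slot 6 ($117), Juno→Slot 4 ($139), Flint→Slot 2 ($117), Iris→Slot 3 ($142), Brightly→Slot 7 ($146), Granite→Slot 5 ($135) — total 117+139+117+142+146+135 = $796.
Max-entry greedy (repeatedly take the single best remaining cell) gives $793, worse by 3.
Swapping Granite↔Flint (Granite→Slot 2 $23, Flint→Slot 5 $129) loses 100.

Maximum total: $796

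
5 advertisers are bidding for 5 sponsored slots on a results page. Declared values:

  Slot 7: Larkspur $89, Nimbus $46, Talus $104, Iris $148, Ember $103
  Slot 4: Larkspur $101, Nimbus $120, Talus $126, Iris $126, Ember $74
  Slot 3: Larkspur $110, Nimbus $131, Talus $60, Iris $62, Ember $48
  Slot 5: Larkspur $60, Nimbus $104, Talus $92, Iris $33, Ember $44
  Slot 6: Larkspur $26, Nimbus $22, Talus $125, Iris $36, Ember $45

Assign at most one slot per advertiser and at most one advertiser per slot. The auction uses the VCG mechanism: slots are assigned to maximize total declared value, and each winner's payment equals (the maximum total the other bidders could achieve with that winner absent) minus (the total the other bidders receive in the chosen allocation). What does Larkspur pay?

Larkspur pays $27.

Efficient allocation: Larkspur→Slot 3 ($110), Nimbus→Slot 5 ($104), Talus→Slot 6 ($125), Iris→Slot 4 ($126), Ember→Slot 7 ($103); total welfare W = $568.
Larkspur receives Slot 3 at value $110, so the others get W − 110 = $458.
Without Larkspur: best allocation of the remaining 4 bidders over all 5 slots is Nimbus→Slot 3 ($131), Talus→Slot 6 ($125), Iris→Slot 4 ($126), Ember→Slot 7 ($103), total $485.
VCG payment = (others' best without Larkspur) − (others' welfare with Larkspur) = 485 − 458 = $27.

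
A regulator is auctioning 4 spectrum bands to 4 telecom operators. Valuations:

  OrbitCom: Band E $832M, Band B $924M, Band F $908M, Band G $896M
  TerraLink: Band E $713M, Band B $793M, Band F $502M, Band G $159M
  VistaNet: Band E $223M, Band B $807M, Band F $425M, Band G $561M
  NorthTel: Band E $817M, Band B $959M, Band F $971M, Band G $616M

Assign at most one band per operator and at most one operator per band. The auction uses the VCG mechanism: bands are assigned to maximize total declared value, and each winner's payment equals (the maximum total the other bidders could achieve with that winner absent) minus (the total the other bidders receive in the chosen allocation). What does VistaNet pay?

Efficient allocation: OrbitCom→Band G ($896M), TerraLink→Band E ($713M), VistaNet→Band B ($807M), NorthTel→Band F ($971M); total welfare W = $3387M.
VistaNet receives Band B at value $807M, so the others get W − 807 = $2580M.
Without VistaNet: best allocation of the remaining 3 bidders over all 4 bands is OrbitCom→Band G ($896M), TerraLink→Band B ($793M), NorthTel→Band F ($971M), total $2660M.
VCG payment = (others' best without VistaNet) − (others' welfare with VistaNet) = 2660 − 2580 = $80M.

VistaNet pays $80M.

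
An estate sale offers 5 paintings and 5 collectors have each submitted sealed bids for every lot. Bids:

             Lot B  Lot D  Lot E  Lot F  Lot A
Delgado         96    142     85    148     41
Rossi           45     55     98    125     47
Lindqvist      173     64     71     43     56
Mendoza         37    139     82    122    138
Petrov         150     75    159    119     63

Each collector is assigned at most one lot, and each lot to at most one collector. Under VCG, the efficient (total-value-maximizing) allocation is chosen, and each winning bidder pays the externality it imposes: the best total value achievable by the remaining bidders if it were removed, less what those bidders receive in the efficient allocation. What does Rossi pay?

Efficient allocation: Delgado→Lot D ($142), Rossi→Lot F ($125), Lindqvist→Lot B ($173), Mendoza→Lot A ($138), Petrov→Lot E ($159); total welfare W = $737.
Rossi receives Lot F at value $125, so the others get W − 125 = $612.
Without Rossi: best allocation of the remaining 4 bidders over all 5 lots is Delgado→Lot F ($148), Lindqvist→Lot B ($173), Mendoza→Lot D ($139), Petrov→Lot E ($159), total $619.
VCG payment = (others' best without Rossi) − (others' welfare with Rossi) = 619 − 612 = $7.

Rossi pays $7.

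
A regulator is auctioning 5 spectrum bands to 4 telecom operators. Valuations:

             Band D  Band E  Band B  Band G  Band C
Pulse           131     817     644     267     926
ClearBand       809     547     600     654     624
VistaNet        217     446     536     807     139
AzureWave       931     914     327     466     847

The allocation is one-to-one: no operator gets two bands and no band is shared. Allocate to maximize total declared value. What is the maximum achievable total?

Optimal: Pulse→Band C ($926M), ClearBand→Band D ($809M), VistaNet→Band G ($807M), AzureWave→Band E ($914M) — total 926+809+807+914 = $3456M.
Column-greedy (each band in turn goes to its best remaining operator) gives $3155M, worse by 301.
Swapping ClearBand↔AzureWave (ClearBand→Band E $547M, AzureWave→Band D $931M) loses 245.

Max total: $3456M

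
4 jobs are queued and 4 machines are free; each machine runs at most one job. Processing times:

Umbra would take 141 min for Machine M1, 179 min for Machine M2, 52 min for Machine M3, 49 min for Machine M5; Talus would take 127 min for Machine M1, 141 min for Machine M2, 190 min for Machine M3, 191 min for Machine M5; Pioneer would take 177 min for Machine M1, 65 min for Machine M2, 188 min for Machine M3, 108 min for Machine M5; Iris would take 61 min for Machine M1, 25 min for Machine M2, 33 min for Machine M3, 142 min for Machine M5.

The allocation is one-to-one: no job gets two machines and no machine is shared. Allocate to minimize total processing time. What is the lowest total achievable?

Optimal: Umbra→Machine M5 (49 min), Talus→Machine M1 (127 min), Pioneer→Machine M2 (65 min), Iris→Machine M3 (33 min) — total 49+127+65+33 = 274 min.
Column-greedy (each machine in turn goes to its cheapest remaining job) gives 369 min, worse by 95.
Every other assignment is strictly worse.

Minimum total: 274 min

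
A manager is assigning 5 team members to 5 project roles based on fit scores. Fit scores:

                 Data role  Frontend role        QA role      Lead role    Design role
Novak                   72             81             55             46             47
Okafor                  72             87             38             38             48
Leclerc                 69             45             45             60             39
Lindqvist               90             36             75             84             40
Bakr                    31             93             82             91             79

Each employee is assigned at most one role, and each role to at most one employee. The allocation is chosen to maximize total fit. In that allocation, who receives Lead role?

Optimal: Novak→QA role (55 pts), Okafor→Frontend role (87 pts), Leclerc→Data role (69 pts), Lindqvist→Lead role (84 pts), Bakr→Design role (79 pts) — total 55+87+69+84+79 = 374 pts.
Max-entry greedy (repeatedly take the single best remaining cell) gives 346 pts, worse by 28.
No other one-to-one assignment exceeds 374 pts.
Lindqvist's own top role is Data role (90 pts), but forcing Lindqvist→Data role and reassigning the rest optimally gives only 371 pts — worse by 3.

Lindqvist receives Lead role.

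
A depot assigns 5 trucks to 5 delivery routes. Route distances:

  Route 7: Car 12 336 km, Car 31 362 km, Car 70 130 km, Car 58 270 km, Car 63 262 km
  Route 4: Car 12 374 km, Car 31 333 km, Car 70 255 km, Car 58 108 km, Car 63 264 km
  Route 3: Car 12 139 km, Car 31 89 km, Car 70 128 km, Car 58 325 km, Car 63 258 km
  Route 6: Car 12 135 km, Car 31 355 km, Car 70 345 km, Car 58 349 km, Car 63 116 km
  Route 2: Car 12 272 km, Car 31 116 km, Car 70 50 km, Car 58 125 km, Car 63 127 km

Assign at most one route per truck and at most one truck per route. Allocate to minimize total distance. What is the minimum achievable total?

Min total: 589 km

Optimal: Car 12→Route 6 (135 km), Car 31→Route 3 (89 km), Car 70→Route 7 (130 km), Car 58→Route 4 (108 km), Car 63→Route 2 (127 km) — total 135+89+130+108+127 = 589 km.
Min-entry greedy (repeatedly take the single cheapest remaining cell) gives 699 km, worse by 110.
Every other assignment is strictly worse.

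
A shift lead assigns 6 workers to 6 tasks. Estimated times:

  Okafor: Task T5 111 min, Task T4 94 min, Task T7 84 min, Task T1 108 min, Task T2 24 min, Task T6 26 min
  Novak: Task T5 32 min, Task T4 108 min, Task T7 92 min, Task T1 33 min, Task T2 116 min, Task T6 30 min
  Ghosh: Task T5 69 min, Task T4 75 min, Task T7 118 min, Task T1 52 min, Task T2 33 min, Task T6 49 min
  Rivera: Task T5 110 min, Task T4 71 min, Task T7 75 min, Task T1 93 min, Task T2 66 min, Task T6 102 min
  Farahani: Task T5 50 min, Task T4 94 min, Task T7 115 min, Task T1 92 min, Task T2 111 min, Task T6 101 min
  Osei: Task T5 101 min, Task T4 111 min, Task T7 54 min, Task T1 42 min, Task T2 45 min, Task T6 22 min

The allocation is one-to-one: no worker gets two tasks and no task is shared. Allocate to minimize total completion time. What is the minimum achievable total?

Optimal: Okafor→Task T6 (26 min), Novak→Task T1 (33 min), Ghosh→Task T2 (33 min), Rivera→Task T4 (71 min), Farahani→Task T5 (50 min), Osei→Task T7 (54 min) — total 26+33+33+71+50+54 = 267 min.
Row-greedy (each worker in turn takes its cheapest remaining task) gives 281 min, worse by 14.
Next-best assignment: Okafor→Task T2, Novak→Task T1, Ghosh→Task T4, Rivera→Task T7, Farahani→Task T5, Osei→Task T6 = 279 min.
Swapping Rivera↔Farahani (Rivera→Task T5 110 min, Farahani→Task T4 94 min) adds 83.

Min total: 267 min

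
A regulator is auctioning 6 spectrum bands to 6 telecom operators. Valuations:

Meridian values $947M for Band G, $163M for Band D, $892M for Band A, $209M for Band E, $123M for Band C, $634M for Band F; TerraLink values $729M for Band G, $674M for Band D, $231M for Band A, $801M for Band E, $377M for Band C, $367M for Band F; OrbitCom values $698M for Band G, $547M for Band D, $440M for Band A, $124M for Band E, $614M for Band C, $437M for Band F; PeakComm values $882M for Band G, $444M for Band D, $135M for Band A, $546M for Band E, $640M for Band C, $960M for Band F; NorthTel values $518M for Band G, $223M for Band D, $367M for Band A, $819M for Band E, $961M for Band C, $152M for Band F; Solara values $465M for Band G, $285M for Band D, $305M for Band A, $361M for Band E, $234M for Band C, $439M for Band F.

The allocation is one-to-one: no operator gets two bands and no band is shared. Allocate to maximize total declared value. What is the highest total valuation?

Optimal: Meridian→Band A ($892M), TerraLink→Band E ($801M), OrbitCom→Band D ($547M), PeakComm→Band F ($960M), NorthTel→Band C ($961M), Solara→Band G ($465M) — total 892+801+547+960+961+465 = $4626M.
Max-entry greedy (repeatedly take the single best remaining cell) gives $4521M, worse by 105.

Max total: $4626M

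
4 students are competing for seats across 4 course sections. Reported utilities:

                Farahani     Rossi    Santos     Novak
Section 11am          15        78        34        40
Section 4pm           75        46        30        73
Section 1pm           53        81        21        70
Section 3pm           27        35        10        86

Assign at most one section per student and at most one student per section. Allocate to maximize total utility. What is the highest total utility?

Max total: 276 points

Optimal: Farahani→Section 4pm (75 points), Rossi→Section 1pm (81 points), Santos→Section 11am (34 points), Novak→Section 3pm (86 points) — total 75+81+34+86 = 276 points.
Column-greedy (each section in turn goes to its best remaining student) gives 233 points, worse by 43.
Next-best assignment: Farahani→Section 4pm, Rossi→Section 11am, Santos→Section 1pm, Novak→Section 3pm = 260 points.
Swapping Farahani↔Novak (Farahani→Section 3pm 27 points, Novak→Section 4pm 73 points) loses 61.
Every other assignment is strictly worse.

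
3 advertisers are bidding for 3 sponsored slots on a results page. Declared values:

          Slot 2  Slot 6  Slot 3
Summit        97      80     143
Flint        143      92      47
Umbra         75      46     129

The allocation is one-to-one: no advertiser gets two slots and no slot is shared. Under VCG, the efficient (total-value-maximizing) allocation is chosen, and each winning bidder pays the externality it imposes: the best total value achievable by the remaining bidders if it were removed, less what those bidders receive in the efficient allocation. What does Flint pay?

Efficient allocation: Summit→Slot 6 ($80), Flint→Slot 2 ($143), Umbra→Slot 3 ($129); total welfare W = $352.
Flint receives Slot 2 at value $143, so the others get W − 143 = $209.
Without Flint: best allocation of the remaining 2 bidders over all 3 slots is Summit→Slot 2 ($97), Umbra→Slot 3 ($129), total $226.
VCG payment = (others' best without Flint) − (others' welfare with Flint) = 226 − 209 = $17.

Flint pays $17.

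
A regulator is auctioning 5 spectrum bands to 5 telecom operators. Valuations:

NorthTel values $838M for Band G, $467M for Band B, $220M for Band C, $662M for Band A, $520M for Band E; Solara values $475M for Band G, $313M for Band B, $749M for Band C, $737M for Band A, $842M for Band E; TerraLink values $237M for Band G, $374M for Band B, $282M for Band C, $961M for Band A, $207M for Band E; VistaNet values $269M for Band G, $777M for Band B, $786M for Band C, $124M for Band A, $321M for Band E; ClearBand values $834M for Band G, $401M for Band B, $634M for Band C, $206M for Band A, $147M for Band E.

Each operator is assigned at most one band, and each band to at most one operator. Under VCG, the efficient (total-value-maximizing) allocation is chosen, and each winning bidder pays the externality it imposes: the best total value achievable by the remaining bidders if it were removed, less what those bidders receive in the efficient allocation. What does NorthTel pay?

Efficient allocation: NorthTel→Band G ($838M), Solara→Band E ($842M), TerraLink→Band A ($961M), VistaNet→Band B ($777M), ClearBand→Band C ($634M); total welfare W = $4052M.
NorthTel receives Band G at value $838M, so the others get W − 838 = $3214M.
Without NorthTel: best allocation of the remaining 4 bidders over all 5 bands is Solara→Band E ($842M), TerraLink→Band A ($961M), VistaNet→Band C ($786M), ClearBand→Band G ($834M), total $3423M.
VCG payment = (others' best without NorthTel) − (others' welfare with NorthTel) = 3423 − 3214 = $209M.

NorthTel pays $209M.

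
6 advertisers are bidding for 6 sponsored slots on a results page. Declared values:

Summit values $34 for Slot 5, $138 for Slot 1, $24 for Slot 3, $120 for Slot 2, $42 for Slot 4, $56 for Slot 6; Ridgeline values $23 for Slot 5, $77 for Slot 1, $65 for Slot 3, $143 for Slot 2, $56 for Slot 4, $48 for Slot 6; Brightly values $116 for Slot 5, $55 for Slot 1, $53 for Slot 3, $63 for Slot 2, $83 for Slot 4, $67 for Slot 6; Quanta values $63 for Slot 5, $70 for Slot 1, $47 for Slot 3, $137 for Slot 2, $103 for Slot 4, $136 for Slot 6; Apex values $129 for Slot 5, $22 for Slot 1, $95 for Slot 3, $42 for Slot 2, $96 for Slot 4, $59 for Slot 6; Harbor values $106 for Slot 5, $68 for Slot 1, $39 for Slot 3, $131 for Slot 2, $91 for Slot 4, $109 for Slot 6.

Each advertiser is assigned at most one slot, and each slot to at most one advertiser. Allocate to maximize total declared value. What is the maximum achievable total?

Optimal: Summit→Slot 1 ($138), Ridgeline→Slot 2 ($143), Brightly→Slot 5 ($116), Quanta→Slot 6 ($136), Apex→Slot 3 ($95), Harbor→Slot 4 ($91) — total 138+143+116+136+95+91 = $719.
Column-greedy (each slot in turn goes to its best remaining advertiser) gives $627, worse by 92.

Max total: $719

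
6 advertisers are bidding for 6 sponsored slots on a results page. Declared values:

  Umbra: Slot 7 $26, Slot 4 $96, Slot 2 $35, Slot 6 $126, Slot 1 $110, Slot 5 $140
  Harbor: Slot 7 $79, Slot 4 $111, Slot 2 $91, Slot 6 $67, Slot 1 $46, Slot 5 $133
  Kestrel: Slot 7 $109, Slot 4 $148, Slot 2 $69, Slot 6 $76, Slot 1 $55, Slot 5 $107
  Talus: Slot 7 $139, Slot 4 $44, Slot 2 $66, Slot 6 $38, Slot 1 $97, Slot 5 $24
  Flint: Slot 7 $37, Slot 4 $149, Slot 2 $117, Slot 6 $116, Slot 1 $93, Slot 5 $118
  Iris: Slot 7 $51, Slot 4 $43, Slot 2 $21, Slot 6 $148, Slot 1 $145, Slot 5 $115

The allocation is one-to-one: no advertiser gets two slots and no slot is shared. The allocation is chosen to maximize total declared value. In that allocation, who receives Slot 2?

This is a one-to-one assignment (maximum-weight bipartite matching).
Optimal: Umbra→Slot 6 ($126), Harbor→Slot 5 ($133), Kestrel→Slot 4 ($148), Talus→Slot 7 ($139), Flint→Slot 2 ($117), Iris→Slot 1 ($145) — total 126+133+148+139+117+145 = $808.
Column-greedy (each slot in turn goes to its best remaining advertiser) gives $744, worse by 64.
Swapping Kestrel↔Harbor (Kestrel→Slot 5 $107, Harbor→Slot 4 $111) loses 63.
Flint's own top slot is Slot 4 ($149), but forcing Flint→Slot 4 and reassigning the rest optimally gives only $761 — worse by 47.

Flint receives Slot 2.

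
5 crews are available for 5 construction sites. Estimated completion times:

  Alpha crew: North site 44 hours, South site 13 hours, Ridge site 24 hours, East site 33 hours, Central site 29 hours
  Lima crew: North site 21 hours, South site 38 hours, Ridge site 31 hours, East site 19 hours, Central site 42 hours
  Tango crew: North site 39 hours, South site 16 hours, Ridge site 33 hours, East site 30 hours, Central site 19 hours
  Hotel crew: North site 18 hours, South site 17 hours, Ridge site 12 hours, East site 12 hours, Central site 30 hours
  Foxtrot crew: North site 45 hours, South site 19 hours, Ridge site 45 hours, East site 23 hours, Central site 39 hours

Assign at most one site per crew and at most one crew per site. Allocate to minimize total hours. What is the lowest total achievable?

Optimal: Alpha crew→South site (13 hours), Lima crew→North site (21 hours), Tango crew→Central site (19 hours), Hotel crew→Ridge site (12 hours), Foxtrot crew→East site (23 hours) — total 13+21+19+12+23 = 88 hours.
Min-entry greedy (repeatedly take the single cheapest remaining cell) gives 108 hours, worse by 20.
Swapping Alpha crew↔Tango crew (Alpha crew→Central site 29 hours, Tango crew→South site 16 hours) adds 13.
No other one-to-one assignment undercuts 88 hours.

Minimum total: 88 hours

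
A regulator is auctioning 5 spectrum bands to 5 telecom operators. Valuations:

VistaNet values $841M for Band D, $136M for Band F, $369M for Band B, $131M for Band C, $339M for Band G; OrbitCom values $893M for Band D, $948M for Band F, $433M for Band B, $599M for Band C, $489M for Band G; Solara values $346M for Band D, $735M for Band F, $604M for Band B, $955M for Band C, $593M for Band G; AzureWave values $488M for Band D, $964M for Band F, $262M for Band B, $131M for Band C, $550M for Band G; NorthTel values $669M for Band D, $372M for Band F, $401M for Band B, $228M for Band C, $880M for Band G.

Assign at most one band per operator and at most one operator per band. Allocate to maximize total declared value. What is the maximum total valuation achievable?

Optimal: VistaNet→Band D ($841M), OrbitCom→Band B ($433M), Solara→Band C ($955M), AzureWave→Band F ($964M), NorthTel→Band G ($880M) — total 841+433+955+964+880 = $4073M.
Max-entry greedy (repeatedly take the single best remaining cell) gives $4061M, worse by 12.
Next-best assignment: VistaNet→Band B, OrbitCom→Band D, Solara→Band C, AzureWave→Band F, NorthTel→Band G = $4061M.
Swapping OrbitCom↔Solara (OrbitCom→Band C $599M, Solara→Band B $604M) loses 185.
No other one-to-one assignment exceeds $4073M.

Max total: $4073M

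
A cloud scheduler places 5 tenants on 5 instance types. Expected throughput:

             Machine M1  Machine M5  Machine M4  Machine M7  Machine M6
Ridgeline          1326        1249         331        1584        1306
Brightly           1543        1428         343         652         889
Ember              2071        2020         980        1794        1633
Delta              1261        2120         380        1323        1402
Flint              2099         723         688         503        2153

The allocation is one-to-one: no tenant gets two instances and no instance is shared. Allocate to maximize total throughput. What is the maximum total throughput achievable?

This is the linear assignment problem.
Optimal: Ridgeline→Machine M7 (1584 ops/s), Brightly→Machine M1 (1543 ops/s), Ember→Machine M4 (980 ops/s), Delta→Machine M5 (2120 ops/s), Flint→Machine M6 (2153 ops/s) — total 1584+1543+980+2120+2153 = 8380 ops/s.

Maximum total: 8380 ops/s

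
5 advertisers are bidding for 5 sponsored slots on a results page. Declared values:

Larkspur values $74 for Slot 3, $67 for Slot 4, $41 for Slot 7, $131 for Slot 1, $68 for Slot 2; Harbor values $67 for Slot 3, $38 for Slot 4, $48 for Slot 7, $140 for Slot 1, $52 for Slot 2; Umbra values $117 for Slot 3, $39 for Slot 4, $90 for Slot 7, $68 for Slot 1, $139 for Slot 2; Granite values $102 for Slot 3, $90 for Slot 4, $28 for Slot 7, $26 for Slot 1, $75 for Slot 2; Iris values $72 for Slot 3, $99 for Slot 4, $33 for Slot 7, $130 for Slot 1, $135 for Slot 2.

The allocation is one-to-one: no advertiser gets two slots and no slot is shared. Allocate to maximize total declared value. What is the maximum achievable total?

Optimal: Larkspur→Slot 4 ($67), Harbor→Slot 1 ($140), Umbra→Slot 7 ($90), Granite→Slot 3 ($102), Iris→Slot 2 ($135) — total 67+140+90+102+135 = $534.
Next-best assignment: Larkspur→Slot 3, Harbor→Slot 1, Umbra→Slot 7, Granite→Slot 4, Iris→Slot 2 = $529.

Max total: $534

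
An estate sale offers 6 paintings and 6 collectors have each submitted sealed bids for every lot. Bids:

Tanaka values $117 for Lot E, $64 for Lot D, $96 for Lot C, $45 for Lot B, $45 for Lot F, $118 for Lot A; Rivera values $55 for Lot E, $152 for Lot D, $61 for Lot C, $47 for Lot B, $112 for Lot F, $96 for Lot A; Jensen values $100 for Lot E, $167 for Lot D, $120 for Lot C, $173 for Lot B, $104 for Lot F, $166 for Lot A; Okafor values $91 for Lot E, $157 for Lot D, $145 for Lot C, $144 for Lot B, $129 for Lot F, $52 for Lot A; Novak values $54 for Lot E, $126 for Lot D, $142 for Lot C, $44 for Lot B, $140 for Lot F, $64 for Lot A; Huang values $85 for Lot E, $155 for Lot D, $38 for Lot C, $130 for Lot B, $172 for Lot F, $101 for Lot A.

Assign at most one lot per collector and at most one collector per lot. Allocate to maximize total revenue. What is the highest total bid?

This is the linear assignment problem.
Optimal: Tanaka→Lot E ($117), Rivera→Lot D ($152), Jensen→Lot A ($166), Okafor→Lot B ($144), Novak→Lot C ($142), Huang→Lot F ($172) — total 117+152+166+144+142+172 = $893.
Row-greedy (each collector in turn takes its best remaining lot) gives $813, worse by 80.
Next-best assignment: Tanaka→Lot E, Rivera→Lot A, Jensen→Lot B, Okafor→Lot D, Novak→Lot C, Huang→Lot F = $857.
Swapping Tanaka↔Okafor (Tanaka→Lot B $45, Okafor→Lot E $91) loses 125.
No other one-to-one assignment exceeds $893.

Maximum total: $893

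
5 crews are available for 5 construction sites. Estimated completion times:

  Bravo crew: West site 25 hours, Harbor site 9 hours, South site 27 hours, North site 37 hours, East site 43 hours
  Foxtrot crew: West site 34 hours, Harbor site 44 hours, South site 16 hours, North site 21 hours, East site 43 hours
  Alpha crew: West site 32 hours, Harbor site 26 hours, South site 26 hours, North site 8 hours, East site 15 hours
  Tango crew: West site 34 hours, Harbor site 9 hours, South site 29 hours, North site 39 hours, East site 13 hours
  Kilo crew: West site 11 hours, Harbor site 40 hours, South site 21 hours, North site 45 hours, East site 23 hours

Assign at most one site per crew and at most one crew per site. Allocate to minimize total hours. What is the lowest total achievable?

Min total: 57 hours

Optimal: Bravo crew→Harbor site (9 hours), Foxtrot crew→South site (16 hours), Alpha crew→North site (8 hours), Tango crew→East site (13 hours), Kilo crew→West site (11 hours) — total 9+16+8+13+11 = 57 hours.
Next-best assignment: Bravo crew→Harbor site, Foxtrot crew→North site, Alpha crew→South site, Tango crew→East site, Kilo crew→West site = 80 hours.
Swapping Foxtrot crew↔Bravo crew (Foxtrot crew→Harbor site 44 hours, Bravo crew→South site 27 hours) adds 46.
Checked against all permutations: 57 hours is optimal.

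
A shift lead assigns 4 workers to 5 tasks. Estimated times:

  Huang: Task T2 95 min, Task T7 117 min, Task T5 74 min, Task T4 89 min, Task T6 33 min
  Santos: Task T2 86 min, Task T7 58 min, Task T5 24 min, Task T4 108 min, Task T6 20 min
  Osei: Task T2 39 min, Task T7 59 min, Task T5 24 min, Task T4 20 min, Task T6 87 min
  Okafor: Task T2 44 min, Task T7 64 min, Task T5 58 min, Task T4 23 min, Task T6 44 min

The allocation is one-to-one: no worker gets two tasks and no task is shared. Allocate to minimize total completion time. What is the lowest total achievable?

Optimal: Huang→Task T6 (33 min), Santos→Task T5 (24 min), Osei→Task T2 (39 min), Okafor→Task T4 (23 min) — total 33+24+39+23 = 119 min.
Min-entry greedy (repeatedly take the single cheapest remaining cell) gives 158 min, worse by 39.
Next-best assignment: Huang→Task T6, Santos→Task T5, Osei→Task T4, Okafor→Task T2 = 121 min.
Checked against all permutations: 119 min is optimal.

Minimum total: 119 min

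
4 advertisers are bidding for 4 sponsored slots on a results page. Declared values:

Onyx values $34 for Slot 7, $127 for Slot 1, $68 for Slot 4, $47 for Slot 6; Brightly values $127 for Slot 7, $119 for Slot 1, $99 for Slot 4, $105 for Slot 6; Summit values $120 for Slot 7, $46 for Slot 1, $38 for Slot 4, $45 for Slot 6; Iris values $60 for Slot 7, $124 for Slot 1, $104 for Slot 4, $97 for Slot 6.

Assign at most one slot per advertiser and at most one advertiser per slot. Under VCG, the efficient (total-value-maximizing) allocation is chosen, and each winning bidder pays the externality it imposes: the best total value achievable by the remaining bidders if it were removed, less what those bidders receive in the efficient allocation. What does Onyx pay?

Onyx pays $20.

Efficient allocation: Onyx→Slot 1 ($127), Brightly→Slot 6 ($105), Summit→Slot 7 ($120), Iris→Slot 4 ($104); total welfare W = $456.
Onyx receives Slot 1 at value $127, so the others get W − 127 = $329.
Without Onyx: best allocation of the remaining 3 bidders over all 4 slots is Brightly→Slot 6 ($105), Summit→Slot 7 ($120), Iris→Slot 1 ($124), total $349.
VCG payment = (others' best without Onyx) − (others' welfare with Onyx) = 349 − 329 = $20.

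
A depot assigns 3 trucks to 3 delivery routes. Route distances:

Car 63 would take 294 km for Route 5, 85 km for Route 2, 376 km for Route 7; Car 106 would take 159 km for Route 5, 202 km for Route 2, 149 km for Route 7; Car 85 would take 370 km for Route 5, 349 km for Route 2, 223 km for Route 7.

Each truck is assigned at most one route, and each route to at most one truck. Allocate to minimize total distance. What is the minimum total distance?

Minimum total: 467 km

Treat this as an assignment problem: match each truck to one route.
Optimal: Car 63→Route 2 (85 km), Car 106→Route 5 (159 km), Car 85→Route 7 (223 km) — total 85+159+223 = 467 km.
Min-entry greedy (repeatedly take the single cheapest remaining cell) gives 604 km, worse by 137.
Next-best assignment: Car 63→Route 2, Car 106→Route 7, Car 85→Route 5 = 604 km.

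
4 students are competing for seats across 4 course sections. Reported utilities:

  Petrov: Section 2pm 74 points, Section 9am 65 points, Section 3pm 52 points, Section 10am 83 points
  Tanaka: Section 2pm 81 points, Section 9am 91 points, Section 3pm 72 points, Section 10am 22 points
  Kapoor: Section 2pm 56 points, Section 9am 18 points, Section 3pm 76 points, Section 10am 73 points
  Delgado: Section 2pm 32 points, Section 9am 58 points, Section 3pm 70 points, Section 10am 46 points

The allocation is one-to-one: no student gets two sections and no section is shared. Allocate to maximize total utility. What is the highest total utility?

Treat this as an assignment problem: match each student to one section.
Optimal: Petrov→Section 2pm (74 points), Tanaka→Section 9am (91 points), Kapoor→Section 10am (73 points), Delgado→Section 3pm (70 points) — total 74+91+73+70 = 308 points.
Column-greedy (each section in turn goes to its best remaining student) gives 268 points, worse by 40.
Swapping Petrov↔Tanaka (Petrov→Section 9am 65 points, Tanaka→Section 2pm 81 points) loses 19.

Max total: 308 points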